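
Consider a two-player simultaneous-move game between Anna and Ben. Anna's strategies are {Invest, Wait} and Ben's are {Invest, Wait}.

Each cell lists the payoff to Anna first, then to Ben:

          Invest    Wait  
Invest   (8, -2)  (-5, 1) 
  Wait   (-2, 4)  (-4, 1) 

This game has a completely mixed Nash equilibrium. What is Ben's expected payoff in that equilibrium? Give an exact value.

First find x, the probability Anna plays Invest, from Ben's indifference between Invest and Wait: −2x + 4(1−x) = x + (1−x), giving x = 1/2.
Since Ben is indifferent in equilibrium, Ben's expected payoff equals the payoff from either column against (1/2, 1/2). Using Invest: −2(1/2) + 4(1/2) = 1.

1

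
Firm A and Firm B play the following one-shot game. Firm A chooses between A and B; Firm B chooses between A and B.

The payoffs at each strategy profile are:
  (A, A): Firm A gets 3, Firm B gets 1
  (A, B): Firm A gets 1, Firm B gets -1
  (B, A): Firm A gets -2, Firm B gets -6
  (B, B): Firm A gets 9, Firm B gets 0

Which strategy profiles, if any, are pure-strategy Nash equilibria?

(A, A) and (B, B)

(A, A): Firm A gets 3 ≥ -2 from B, and Firm B gets 1 ≥ -1 from B — Nash equilibrium.
(A, B): Firm A prefers B (9 > 1); Firm B prefers A (1 > -1) — not an equilibrium.
(B, A): Firm A prefers A (3 > -2); Firm B prefers B (0 > -6) — not an equilibrium.
(B, B): Firm A gets 9 ≥ 1 from A, and Firm B gets 0 ≥ -6 from A — Nash equilibrium.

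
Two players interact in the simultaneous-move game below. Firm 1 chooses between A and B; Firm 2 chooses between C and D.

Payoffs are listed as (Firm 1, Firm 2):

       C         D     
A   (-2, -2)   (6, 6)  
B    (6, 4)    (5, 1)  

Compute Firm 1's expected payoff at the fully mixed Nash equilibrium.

46/9

First find q, the probability Firm 2 plays C, from Firm 1's indifference between A and B: −2q + 6(1−q) = 6q + 5(1−q), giving q = 1/9.
Since Firm 1 is indifferent in equilibrium, Firm 1's expected payoff equals the payoff from either row against (1/9, 8/9). Using A: −2(1/9) + 6(8/9) = 46/9.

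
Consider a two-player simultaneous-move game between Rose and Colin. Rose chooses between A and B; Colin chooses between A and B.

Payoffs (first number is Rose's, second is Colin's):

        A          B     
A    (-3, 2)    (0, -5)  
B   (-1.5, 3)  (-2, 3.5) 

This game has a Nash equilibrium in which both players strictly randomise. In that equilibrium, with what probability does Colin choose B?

3/7

Let q be the probability that Colin plays A. In a completely mixed equilibrium, Rose must be indifferent between A and B.
Rose's expected payoff from A is −3q; from B it is −1.5q − 2(1−q).
Setting these equal: −3q = 0.5q − 2, so q = 4/7.
Therefore Colin plays B with probability 1 − 4/7 = 3/7.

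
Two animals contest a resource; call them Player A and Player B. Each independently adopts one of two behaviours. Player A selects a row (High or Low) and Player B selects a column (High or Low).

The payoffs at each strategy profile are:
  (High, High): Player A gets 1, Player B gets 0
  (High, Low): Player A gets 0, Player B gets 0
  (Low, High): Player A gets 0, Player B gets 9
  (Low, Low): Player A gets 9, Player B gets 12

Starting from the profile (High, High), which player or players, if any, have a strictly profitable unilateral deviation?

Player A at (High, High) earns 1; deviating to Low yields 0 — not better.
Player B earns 0; deviating to Low yields 0 — not better.
Neither player can strictly improve; the profile is a Nash equilibrium.

Neither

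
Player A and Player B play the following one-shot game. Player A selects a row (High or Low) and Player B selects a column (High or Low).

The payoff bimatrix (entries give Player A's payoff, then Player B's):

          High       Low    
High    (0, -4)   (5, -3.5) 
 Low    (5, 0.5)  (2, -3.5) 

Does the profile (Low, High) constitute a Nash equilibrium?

At (Low, High), Player A earns 5; switching to High would give 0, so Player A has no profitable deviation.
Player B earns 0.5; switching to Low would give -3.5, so Player B has no profitable deviation.
Neither player can gain by a unilateral deviation, so this profile is a Nash equilibrium.

Yes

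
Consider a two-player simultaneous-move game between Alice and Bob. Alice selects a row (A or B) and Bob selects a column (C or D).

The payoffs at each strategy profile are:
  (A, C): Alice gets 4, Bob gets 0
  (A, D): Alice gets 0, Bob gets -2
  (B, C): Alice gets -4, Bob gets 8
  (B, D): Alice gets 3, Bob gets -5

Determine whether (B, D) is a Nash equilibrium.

No

At (B, D), Alice earns 3; switching to A would give 0, so Alice has no profitable deviation.
Bob earns -5; switching to C would give 8, so Bob would deviate.
Since at least one player can profitably deviate, this is not a Nash equilibrium.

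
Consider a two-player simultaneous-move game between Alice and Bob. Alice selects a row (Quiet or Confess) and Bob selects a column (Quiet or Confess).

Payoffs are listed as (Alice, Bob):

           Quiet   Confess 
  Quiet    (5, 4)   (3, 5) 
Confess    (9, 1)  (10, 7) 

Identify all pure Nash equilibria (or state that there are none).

(Quiet, Quiet): Alice prefers Confess (9 > 5); Bob prefers Confess (5 > 4) — not an equilibrium.
(Quiet, Confess): Alice prefers Confess (10 > 3) — not an equilibrium.
(Confess, Quiet): Bob prefers Confess (7 > 1) — not an equilibrium.
(Confess, Confess): Alice gets 10 ≥ 3 from Quiet, and Bob gets 7 ≥ 1 from Quiet — Nash equilibrium.

(Confess, Confess)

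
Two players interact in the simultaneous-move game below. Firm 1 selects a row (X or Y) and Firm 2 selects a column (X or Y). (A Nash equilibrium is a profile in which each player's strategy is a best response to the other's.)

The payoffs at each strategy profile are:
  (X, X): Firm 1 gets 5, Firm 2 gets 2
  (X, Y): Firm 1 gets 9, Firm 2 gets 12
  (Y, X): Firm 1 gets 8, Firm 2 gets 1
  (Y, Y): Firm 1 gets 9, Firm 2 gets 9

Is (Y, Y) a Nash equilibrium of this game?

At (Y, Y), Firm 1 earns 9; switching to X would give 9, so Firm 1 has no profitable deviation.
Firm 2 earns 9; switching to X would give 1, so Firm 2 has no profitable deviation.
Neither player can gain by a unilateral deviation, so this profile is a Nash equilibrium.

Yes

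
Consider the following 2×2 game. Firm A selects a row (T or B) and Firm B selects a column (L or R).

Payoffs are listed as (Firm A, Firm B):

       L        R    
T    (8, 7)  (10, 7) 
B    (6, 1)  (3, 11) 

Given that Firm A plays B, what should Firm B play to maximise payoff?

Against B, Firm B earns 1 from L and 11 from R.
So R is the best response.

R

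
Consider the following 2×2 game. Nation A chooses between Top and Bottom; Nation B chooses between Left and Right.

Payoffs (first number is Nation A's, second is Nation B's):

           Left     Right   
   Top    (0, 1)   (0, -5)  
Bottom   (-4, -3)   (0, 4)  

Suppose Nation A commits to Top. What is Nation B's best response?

Left

Against Top, Nation B earns 1 from Left and -5 from Right.
So Left is the best response.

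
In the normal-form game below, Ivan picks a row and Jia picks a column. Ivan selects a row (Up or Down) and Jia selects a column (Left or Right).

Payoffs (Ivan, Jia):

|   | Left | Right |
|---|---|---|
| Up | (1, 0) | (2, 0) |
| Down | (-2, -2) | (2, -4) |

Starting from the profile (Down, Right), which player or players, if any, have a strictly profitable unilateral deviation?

Jia

Ivan at (Down, Right) earns 2; deviating to Up yields 2 — not better.
Jia earns -4; deviating to Left yields -2 — a strict improvement.
Only Jia has a strictly profitable deviation.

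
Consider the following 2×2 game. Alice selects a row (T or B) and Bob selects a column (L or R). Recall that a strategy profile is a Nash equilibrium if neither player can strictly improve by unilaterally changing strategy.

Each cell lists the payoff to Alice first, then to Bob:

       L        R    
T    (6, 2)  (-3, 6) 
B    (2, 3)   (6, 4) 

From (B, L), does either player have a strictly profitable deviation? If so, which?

Alice at (B, L) earns 2; deviating to T yields 6 — a strict improvement.
Bob earns 3; deviating to R yields 4 — a strict improvement.
Both Alice and Bob have strictly profitable deviations.

Both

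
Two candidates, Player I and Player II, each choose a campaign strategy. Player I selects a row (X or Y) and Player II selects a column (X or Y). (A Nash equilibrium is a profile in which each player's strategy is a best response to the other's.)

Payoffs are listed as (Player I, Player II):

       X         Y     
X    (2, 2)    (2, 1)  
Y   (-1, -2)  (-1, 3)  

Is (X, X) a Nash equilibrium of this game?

Yes

At (X, X), Player I earns 2; switching to Y would give -1, so Player I has no profitable deviation.
Player II earns 2; switching to Y would give 1, so Player II has no profitable deviation.
Neither player can gain by a unilateral deviation, so this profile is a Nash equilibrium.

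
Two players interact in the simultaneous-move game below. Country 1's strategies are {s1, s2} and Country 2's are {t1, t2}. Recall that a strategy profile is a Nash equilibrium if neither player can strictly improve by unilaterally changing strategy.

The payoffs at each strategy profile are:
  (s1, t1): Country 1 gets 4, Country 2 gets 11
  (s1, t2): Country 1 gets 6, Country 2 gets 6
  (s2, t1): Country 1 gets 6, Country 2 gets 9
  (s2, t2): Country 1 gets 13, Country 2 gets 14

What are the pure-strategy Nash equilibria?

(s1, t1): Country 1 prefers s2 (6 > 4) — not an equilibrium.
(s1, t2): Country 1 prefers s2 (13 > 6); Country 2 prefers t1 (11 > 6) — not an equilibrium.
(s2, t1): Country 2 prefers t2 (14 > 9) — not an equilibrium.
(s2, t2): Country 1 gets 13 ≥ 6 from s1, and Country 2 gets 14 ≥ 9 from t1 — Nash equilibrium.

(s2, t2)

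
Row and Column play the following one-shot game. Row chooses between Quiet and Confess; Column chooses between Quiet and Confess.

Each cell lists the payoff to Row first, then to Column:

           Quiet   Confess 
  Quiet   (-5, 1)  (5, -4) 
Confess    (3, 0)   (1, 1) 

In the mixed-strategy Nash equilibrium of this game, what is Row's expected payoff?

5/3

First find q, the probability Column plays Quiet, from Row's indifference between Quiet and Confess: −5q + 5(1−q) = 3q + (1−q), giving q = 1/3.
Since Row is indifferent in equilibrium, Row's expected payoff equals the payoff from either row against (1/3, 2/3). Using Quiet: −5(1/3) + 5(2/3) = 5/3.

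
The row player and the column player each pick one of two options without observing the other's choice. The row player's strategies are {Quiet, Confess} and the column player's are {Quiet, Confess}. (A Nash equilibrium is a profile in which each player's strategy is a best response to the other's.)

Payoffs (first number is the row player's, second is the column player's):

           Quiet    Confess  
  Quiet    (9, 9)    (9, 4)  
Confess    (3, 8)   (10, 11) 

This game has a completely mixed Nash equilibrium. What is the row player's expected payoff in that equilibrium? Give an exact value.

9

First find q, the probability the column player plays Quiet, from the row player's indifference between Quiet and Confess: 9q + 9(1−q) = 3q + 10(1−q), giving q = 1/7.
Since the row player is indifferent in equilibrium, the row player's expected payoff equals the payoff from either row against (1/7, 6/7). Using Quiet: 9(1/7) + 9(6/7) = 9.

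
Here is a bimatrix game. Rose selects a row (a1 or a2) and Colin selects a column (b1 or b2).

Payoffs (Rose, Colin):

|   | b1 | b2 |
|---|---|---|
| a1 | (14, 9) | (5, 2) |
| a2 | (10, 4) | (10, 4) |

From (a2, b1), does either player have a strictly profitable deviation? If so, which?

Rose at (a2, b1) earns 10; deviating to a1 yields 14 — a strict improvement.
Colin earns 4; deviating to b2 yields 4 — not better.
Only Rose has a strictly profitable deviation.

Rose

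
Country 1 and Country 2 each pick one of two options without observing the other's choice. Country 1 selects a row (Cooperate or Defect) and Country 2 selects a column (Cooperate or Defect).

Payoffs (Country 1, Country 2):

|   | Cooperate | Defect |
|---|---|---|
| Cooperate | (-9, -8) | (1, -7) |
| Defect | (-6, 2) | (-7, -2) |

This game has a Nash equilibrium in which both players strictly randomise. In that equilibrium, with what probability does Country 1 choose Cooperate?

4/5

Let x be the probability that Country 1 plays Cooperate. In a completely mixed equilibrium, Country 2 must be indifferent between Cooperate and Defect.
Country 2's expected payoff from Cooperate is −8x + 2(1−x); from Defect it is −7x − 2(1−x).
Setting these equal: −10x + 2 = −5x − 2, so x = 4/5.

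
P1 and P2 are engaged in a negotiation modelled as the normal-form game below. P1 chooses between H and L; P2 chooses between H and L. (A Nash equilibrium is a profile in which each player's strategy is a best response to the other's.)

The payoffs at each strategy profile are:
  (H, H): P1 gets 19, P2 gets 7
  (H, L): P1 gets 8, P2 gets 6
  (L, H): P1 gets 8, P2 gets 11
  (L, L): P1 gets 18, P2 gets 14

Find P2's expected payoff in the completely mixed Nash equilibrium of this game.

8

First find x, the probability P1 plays H, from P2's indifference between H and L: 7x + 11(1−x) = 6x + 14(1−x), giving x = 3/4.
Since P2 is indifferent in equilibrium, P2's expected payoff equals the payoff from either column against (3/4, 1/4). Using H: 7(3/4) + 11(1/4) = 8.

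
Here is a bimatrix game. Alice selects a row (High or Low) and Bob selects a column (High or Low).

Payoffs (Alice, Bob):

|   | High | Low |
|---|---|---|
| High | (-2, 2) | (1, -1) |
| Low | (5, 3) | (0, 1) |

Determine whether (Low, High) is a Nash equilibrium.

Yes

At (Low, High), Alice earns 5; switching to High would give -2, so Alice has no profitable deviation.
Bob earns 3; switching to Low would give 1, so Bob has no profitable deviation.
Neither player can gain by a unilateral deviation, so this profile is a Nash equilibrium.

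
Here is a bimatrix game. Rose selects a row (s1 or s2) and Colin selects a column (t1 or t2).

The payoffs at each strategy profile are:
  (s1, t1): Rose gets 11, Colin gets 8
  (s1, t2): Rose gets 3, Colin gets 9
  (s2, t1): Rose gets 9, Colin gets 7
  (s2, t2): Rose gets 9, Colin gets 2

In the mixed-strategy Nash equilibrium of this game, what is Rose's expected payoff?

9

First find q, the probability Colin plays t1, from Rose's indifference between s1 and s2: 11q + 3(1−q) = 9q + 9(1−q), giving q = 3/4.
Since Rose is indifferent in equilibrium, Rose's expected payoff equals the payoff from either row against (3/4, 1/4). Using s1: 11(3/4) + 3(1/4) = 9.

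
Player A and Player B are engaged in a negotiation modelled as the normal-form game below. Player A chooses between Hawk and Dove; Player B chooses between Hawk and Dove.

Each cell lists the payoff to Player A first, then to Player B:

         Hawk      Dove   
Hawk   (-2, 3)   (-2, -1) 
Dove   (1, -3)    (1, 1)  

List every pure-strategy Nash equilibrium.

(Dove, Dove)

(Hawk, Hawk): Player A prefers Dove (1 > -2) — not an equilibrium.
(Hawk, Dove): Player A prefers Dove (1 > -2); Player B prefers Hawk (3 > -1) — not an equilibrium.
(Dove, Hawk): Player B prefers Dove (1 > -3) — not an equilibrium.
(Dove, Dove): Player A gets 1 ≥ -2 from Hawk, and Player B gets 1 ≥ -3 from Hawk — Nash equilibrium.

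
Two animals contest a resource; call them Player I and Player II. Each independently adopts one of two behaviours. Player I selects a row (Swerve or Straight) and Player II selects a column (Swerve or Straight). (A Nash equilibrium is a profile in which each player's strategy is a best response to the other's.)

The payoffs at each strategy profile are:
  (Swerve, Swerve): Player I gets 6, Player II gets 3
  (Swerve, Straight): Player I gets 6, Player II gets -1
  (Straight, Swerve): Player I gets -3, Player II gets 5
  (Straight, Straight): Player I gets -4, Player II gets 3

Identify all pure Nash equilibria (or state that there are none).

(Swerve, Swerve): Player I gets 6 ≥ -3 from Straight, and Player II gets 3 ≥ -1 from Straight — Nash equilibrium.
(Swerve, Straight): Player II prefers Swerve (3 > -1) — not an equilibrium.
(Straight, Swerve): Player I prefers Swerve (6 > -3) — not an equilibrium.
(Straight, Straight): Player I prefers Swerve (6 > -4); Player II prefers Swerve (5 > 3) — not an equilibrium.

(Swerve, Swerve)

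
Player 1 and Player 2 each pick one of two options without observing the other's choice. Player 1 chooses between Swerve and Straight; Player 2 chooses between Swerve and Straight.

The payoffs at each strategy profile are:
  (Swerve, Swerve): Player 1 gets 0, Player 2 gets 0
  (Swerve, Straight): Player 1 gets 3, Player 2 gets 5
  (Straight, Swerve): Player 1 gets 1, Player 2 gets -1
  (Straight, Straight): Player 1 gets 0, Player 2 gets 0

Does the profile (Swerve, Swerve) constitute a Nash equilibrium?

At (Swerve, Swerve), Player 1 earns 0; switching to Straight would give 1, so Player 1 would deviate.
Player 2 earns 0; switching to Straight would give 5, so Player 2 would deviate.
Since at least one player can profitably deviate, this is not a Nash equilibrium.

No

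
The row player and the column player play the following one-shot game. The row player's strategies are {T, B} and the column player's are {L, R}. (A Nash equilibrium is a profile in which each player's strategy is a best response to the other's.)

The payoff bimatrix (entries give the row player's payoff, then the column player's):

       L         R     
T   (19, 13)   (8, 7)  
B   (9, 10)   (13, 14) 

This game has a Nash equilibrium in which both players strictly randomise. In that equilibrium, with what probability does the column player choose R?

2/3

Let c be the probability that the column player plays L. In a completely mixed equilibrium, the row player must be indifferent between T and B.
The row player's expected payoff from T is 19c + 8(1−c); from B it is 9c + 13(1−c).
Setting these equal: 11c + 8 = −4c + 13, so c = 1/3.
Therefore the column player plays R with probability 1 − 1/3 = 2/3.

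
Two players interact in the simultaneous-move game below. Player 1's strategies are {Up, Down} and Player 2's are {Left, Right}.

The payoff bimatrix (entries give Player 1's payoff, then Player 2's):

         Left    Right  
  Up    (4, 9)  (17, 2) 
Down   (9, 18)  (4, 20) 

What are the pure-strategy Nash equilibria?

(Up, Left): Player 1 prefers Down (9 > 4) — not an equilibrium.
(Up, Right): Player 2 prefers Left (9 > 2) — not an equilibrium.
(Down, Left): Player 2 prefers Right (20 > 18) — not an equilibrium.
(Down, Right): Player 1 prefers Up (17 > 4) — not an equilibrium.

none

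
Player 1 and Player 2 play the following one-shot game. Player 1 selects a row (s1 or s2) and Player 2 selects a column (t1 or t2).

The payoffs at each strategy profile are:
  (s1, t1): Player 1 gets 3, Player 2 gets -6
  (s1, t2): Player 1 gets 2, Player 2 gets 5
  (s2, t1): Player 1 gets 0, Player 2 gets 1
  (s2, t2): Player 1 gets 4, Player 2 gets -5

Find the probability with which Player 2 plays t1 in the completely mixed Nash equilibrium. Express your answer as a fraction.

Let c be the probability that Player 2 plays t1. In a completely mixed equilibrium, Player 1 must be indifferent between s1 and s2.
Player 1's expected payoff from s1 is 3c + 2(1−c); from s2 it is 4(1−c).
Setting these equal: c + 2 = −4c + 4, so c = 2/5.

2/5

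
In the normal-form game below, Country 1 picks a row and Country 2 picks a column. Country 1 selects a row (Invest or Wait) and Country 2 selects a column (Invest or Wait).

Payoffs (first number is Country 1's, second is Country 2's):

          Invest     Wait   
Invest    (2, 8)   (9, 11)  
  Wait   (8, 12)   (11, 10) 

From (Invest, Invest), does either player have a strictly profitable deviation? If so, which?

Country 1 at (Invest, Invest) earns 2; deviating to Wait yields 8 — a strict improvement.
Country 2 earns 8; deviating to Wait yields 11 — a strict improvement.
Both Country 1 and Country 2 have strictly profitable deviations.

Both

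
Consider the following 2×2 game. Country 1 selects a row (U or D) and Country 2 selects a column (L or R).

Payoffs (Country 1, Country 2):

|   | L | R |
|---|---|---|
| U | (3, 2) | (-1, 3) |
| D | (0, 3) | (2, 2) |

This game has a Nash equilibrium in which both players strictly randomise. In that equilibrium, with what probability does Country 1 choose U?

1/2

Let p be the probability that Country 1 plays U. In a completely mixed equilibrium, Country 2 must be indifferent between L and R.
Country 2's expected payoff from L is 2p + 3(1−p); from R it is 3p + 2(1−p).
Setting these equal: −p + 3 = p + 2, so p = 1/2.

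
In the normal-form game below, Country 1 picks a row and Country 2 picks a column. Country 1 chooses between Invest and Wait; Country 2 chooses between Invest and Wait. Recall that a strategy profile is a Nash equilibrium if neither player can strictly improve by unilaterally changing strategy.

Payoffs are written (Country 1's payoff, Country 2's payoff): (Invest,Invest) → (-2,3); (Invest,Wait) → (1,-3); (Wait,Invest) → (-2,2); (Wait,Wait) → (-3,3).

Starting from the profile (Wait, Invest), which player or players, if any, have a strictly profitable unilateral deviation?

Country 2

Country 1 at (Wait, Invest) earns -2; deviating to Invest yields -2 — not better.
Country 2 earns 2; deviating to Wait yields 3 — a strict improvement.
Only Country 2 has a strictly profitable deviation.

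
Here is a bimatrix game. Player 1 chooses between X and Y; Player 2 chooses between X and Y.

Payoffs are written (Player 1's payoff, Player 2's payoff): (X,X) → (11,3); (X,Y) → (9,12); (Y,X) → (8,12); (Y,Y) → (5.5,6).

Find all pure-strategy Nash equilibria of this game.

(X, Y)

(X, X): Player 2 prefers Y (12 > 3) — not an equilibrium.
(X, Y): Player 1 gets 9 ≥ 5.5 from Y, and Player 2 gets 12 ≥ 3 from X — Nash equilibrium.
(Y, X): Player 1 prefers X (11 > 8) — not an equilibrium.
(Y, Y): Player 1 prefers X (9 > 5.5); Player 2 prefers X (12 > 6) — not an equilibrium.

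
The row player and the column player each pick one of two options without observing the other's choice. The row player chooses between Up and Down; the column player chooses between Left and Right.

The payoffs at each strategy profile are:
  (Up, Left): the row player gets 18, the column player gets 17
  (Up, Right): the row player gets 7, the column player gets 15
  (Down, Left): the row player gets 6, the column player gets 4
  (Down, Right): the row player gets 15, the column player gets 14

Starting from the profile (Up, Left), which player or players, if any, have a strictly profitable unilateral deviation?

The row player at (Up, Left) earns 18; deviating to Down yields 6 — not better.
The column player earns 17; deviating to Right yields 15 — not better.
Neither player can strictly improve; the profile is a Nash equilibrium.

Neither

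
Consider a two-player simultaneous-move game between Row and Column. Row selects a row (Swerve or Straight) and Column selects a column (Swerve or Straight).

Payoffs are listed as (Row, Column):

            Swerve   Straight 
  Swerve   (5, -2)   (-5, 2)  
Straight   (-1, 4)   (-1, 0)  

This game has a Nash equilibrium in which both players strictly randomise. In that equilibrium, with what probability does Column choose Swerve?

Let q be the probability that Column plays Swerve. In a completely mixed equilibrium, Row must be indifferent between Swerve and Straight.
Row's expected payoff from Swerve is 5q − 5(1−q); from Straight it is −q − (1−q).
Setting these equal: 10q − 5 = -1, so q = 2/5.

2/5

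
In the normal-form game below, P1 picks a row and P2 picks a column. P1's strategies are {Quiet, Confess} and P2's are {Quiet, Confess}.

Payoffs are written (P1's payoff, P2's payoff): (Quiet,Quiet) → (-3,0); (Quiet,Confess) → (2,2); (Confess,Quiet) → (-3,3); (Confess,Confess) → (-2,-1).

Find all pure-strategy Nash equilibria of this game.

(Quiet, Quiet): P2 prefers Confess (2 > 0) — not an equilibrium.
(Quiet, Confess): P1 gets 2 ≥ -2 from Confess, and P2 gets 2 ≥ 0 from Quiet — Nash equilibrium.
(Confess, Quiet): P1 gets -3 ≥ -3 from Quiet, and P2 gets 3 ≥ -1 from Confess — Nash equilibrium.
(Confess, Confess): P1 prefers Quiet (2 > -2); P2 prefers Quiet (3 > -1) — not an equilibrium.

(Quiet, Confess) and (Confess, Quiet)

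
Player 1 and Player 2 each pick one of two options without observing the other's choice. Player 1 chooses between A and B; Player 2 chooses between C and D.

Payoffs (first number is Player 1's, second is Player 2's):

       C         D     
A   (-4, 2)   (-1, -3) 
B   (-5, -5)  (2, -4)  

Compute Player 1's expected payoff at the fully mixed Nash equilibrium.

First find q, the probability Player 2 plays C, from Player 1's indifference between A and B: −4q − (1−q) = −5q + 2(1−q), giving q = 3/4.
Since Player 1 is indifferent in equilibrium, Player 1's expected payoff equals the payoff from either row against (3/4, 1/4). Using A: −4(3/4) − (1/4) = -13/4.

-13/4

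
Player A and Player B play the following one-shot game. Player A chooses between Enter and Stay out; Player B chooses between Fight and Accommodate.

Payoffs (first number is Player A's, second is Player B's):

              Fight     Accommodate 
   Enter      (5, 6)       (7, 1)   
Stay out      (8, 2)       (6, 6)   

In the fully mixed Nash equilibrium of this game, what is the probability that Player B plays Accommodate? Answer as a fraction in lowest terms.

Let c be the probability that Player B plays Fight. In a completely mixed equilibrium, Player A must be indifferent between Enter and Stay out.
Player A's expected payoff from Enter is 5c + 7(1−c); from Stay out it is 8c + 6(1−c).
Setting these equal: −2c + 7 = 2c + 6, so c = 1/4.
Therefore Player B plays Accommodate with probability 1 − 1/4 = 3/4.

3/4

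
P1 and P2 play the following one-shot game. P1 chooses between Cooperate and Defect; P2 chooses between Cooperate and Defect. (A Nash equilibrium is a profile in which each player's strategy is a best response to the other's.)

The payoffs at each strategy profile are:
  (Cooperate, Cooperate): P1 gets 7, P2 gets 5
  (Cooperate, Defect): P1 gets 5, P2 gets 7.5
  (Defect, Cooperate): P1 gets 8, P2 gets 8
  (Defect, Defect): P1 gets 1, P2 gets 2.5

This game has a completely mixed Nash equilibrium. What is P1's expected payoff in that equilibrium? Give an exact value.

33/5

First find q, the probability P2 plays Cooperate, from P1's indifference between Cooperate and Defect: 7q + 5(1−q) = 8q + (1−q), giving q = 4/5.
Since P1 is indifferent in equilibrium, P1's expected payoff equals the payoff from either row against (4/5, 1/5). Using Cooperate: 7(4/5) + 5(1/5) = 33/5.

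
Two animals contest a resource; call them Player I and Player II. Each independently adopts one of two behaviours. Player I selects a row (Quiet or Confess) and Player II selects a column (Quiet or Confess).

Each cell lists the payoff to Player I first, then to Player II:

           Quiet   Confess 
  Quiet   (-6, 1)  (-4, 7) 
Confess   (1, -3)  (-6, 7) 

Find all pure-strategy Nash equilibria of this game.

(Quiet, Quiet): Player I prefers Confess (1 > -6); Player II prefers Confess (7 > 1) — not an equilibrium.
(Quiet, Confess): Player I gets -4 ≥ -6 from Confess, and Player II gets 7 ≥ 1 from Quiet — Nash equilibrium.
(Confess, Quiet): Player II prefers Confess (7 > -3) — not an equilibrium.
(Confess, Confess): Player I prefers Quiet (-4 > -6) — not an equilibrium.

(Quiet, Confess)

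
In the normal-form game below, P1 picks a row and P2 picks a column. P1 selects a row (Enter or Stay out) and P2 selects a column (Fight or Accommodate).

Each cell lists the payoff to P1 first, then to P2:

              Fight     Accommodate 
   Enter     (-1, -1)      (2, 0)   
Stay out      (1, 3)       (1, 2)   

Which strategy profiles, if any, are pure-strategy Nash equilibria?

(Enter, Fight): P1 prefers Stay out (1 > -1); P2 prefers Accommodate (0 > -1) — not an equilibrium.
(Enter, Accommodate): P1 gets 2 ≥ 1 from Stay out, and P2 gets 0 ≥ -1 from Fight — Nash equilibrium.
(Stay out, Fight): P1 gets 1 ≥ -1 from Enter, and P2 gets 3 ≥ 2 from Accommodate — Nash equilibrium.
(Stay out, Accommodate): P1 prefers Enter (2 > 1); P2 prefers Fight (3 > 2) — not an equilibrium.

(Enter, Accommodate) and (Stay out, Fight)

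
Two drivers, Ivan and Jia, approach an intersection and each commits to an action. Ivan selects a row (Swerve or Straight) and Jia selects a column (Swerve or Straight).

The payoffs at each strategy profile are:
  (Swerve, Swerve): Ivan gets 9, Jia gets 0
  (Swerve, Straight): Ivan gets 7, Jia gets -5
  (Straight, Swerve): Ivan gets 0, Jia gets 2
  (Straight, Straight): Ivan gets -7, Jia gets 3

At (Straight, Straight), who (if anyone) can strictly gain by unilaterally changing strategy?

Ivan at (Straight, Straight) earns -7; deviating to Swerve yields 7 — a strict improvement.
Jia earns 3; deviating to Swerve yields 2 — not better.
Only Ivan has a strictly profitable deviation.

Ivan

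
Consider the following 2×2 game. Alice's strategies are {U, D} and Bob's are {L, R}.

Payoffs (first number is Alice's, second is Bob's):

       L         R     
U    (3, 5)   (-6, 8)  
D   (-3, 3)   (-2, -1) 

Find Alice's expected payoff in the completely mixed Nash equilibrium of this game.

First find q, the probability Bob plays L, from Alice's indifference between U and D: 3q − 6(1−q) = −3q − 2(1−q), giving q = 2/5.
Since Alice is indifferent in equilibrium, Alice's expected payoff equals the payoff from either row against (2/5, 3/5). Using U: 3(2/5) − 6(3/5) = -12/5.

-12/5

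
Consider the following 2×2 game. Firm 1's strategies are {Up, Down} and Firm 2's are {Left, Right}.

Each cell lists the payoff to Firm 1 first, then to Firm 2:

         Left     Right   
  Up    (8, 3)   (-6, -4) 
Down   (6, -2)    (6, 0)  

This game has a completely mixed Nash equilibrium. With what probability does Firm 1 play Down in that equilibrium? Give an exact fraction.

7/9

Let r be the probability that Firm 1 plays Up. In a completely mixed equilibrium, Firm 2 must be indifferent between Left and Right.
Firm 2's expected payoff from Left is 3r − 2(1−r); from Right it is −4r.
Setting these equal: 5r − 2 = −4r, so r = 2/9.
Therefore Firm 1 plays Down with probability 1 − 2/9 = 7/9.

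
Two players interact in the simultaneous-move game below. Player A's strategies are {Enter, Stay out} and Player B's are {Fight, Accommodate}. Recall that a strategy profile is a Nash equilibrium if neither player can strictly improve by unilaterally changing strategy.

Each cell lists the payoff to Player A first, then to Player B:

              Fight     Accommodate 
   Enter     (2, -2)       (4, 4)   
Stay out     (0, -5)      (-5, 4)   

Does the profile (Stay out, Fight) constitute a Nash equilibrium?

At (Stay out, Fight), Player A earns 0; switching to Enter would give 2, so Player A would deviate.
Player B earns -5; switching to Accommodate would give 4, so Player B would deviate.
Since at least one player can profitably deviate, this is not a Nash equilibrium.

No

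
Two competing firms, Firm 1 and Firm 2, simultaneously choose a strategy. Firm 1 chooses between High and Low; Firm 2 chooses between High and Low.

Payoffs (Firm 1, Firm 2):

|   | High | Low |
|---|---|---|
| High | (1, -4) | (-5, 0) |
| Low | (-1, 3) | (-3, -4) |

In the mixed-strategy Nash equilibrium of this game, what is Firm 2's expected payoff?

First find p, the probability Firm 1 plays High, from Firm 2's indifference between High and Low: −4p + 3(1−p) = −4(1−p), giving p = 7/11.
Since Firm 2 is indifferent in equilibrium, Firm 2's expected payoff equals the payoff from either column against (7/11, 4/11). Using High: −4(7/11) + 3(4/11) = -16/11.

-16/11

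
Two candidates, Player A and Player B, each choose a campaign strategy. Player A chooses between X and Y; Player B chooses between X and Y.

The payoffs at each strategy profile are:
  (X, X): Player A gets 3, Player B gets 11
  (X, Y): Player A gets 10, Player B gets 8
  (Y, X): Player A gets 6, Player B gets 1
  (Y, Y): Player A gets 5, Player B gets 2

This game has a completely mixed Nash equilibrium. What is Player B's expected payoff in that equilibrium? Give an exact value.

First find p, the probability Player A plays X, from Player B's indifference between X and Y: 11p + (1−p) = 8p + 2(1−p), giving p = 1/4.
Since Player B is indifferent in equilibrium, Player B's expected payoff equals the payoff from either column against (1/4, 3/4). Using X: 11(1/4) + (3/4) = 7/2.

7/2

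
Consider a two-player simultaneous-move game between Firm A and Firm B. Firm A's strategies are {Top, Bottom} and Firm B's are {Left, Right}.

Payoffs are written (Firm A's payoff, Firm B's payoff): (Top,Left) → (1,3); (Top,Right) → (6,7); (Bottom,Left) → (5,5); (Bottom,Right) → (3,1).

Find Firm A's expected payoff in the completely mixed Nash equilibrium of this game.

First find q, the probability Firm B plays Left, from Firm A's indifference between Top and Bottom: q + 6(1−q) = 5q + 3(1−q), giving q = 3/7.
Since Firm A is indifferent in equilibrium, Firm A's expected payoff equals the payoff from either row against (3/7, 4/7). Using Top: (3/7) + 6(4/7) = 27/7.

27/7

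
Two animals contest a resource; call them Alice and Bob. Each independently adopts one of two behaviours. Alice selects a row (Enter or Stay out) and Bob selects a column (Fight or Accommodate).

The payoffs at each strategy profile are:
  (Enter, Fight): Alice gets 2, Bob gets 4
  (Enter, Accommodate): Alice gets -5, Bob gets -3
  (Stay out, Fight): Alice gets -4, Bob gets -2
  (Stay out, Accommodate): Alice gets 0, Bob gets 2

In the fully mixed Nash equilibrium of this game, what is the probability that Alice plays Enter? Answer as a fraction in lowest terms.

4/11

Let x be the probability that Alice plays Enter. In a completely mixed equilibrium, Bob must be indifferent between Fight and Accommodate.
Bob's expected payoff from Fight is 4x − 2(1−x); from Accommodate it is −3x + 2(1−x).
Setting these equal: 6x − 2 = −5x + 2, so x = 4/11.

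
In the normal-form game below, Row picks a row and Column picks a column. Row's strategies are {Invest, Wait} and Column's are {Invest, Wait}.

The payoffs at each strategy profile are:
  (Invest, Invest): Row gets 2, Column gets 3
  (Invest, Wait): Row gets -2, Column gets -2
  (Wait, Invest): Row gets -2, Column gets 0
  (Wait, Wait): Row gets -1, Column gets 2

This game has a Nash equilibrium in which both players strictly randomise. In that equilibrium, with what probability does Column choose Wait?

Let q be the probability that Column plays Invest. In a completely mixed equilibrium, Row must be indifferent between Invest and Wait.
Row's expected payoff from Invest is 2q − 2(1−q); from Wait it is −2q − (1−q).
Setting these equal: 4q − 2 = −q − 1, so q = 1/5.
Therefore Column plays Wait with probability 1 − 1/5 = 4/5.

4/5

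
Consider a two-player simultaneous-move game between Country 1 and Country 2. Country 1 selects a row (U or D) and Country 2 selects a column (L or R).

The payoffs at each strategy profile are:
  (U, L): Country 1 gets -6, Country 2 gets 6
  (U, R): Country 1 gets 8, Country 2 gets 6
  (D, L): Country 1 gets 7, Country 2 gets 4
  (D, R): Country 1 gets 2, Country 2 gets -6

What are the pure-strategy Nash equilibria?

(U, L): Country 1 prefers D (7 > -6) — not an equilibrium.
(U, R): Country 1 gets 8 ≥ 2 from D, and Country 2 gets 6 ≥ 6 from L — Nash equilibrium.
(D, L): Country 1 gets 7 ≥ -6 from U, and Country 2 gets 4 ≥ -6 from R — Nash equilibrium.
(D, R): Country 1 prefers U (8 > 2); Country 2 prefers L (4 > -6) — not an equilibrium.

(U, R) and (D, L)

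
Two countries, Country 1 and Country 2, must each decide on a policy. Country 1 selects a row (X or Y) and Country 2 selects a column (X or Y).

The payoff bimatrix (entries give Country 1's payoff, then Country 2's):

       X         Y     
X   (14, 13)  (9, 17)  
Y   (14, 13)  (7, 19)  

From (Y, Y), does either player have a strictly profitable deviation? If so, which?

Country 1 at (Y, Y) earns 7; deviating to X yields 9 — a strict improvement.
Country 2 earns 19; deviating to X yields 13 — not better.
Only Country 1 has a strictly profitable deviation.

Country 1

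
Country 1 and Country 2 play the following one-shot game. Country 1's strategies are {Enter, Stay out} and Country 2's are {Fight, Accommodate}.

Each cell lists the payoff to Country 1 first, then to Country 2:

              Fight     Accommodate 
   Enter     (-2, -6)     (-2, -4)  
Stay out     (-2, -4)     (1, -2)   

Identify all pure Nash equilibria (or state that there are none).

(Stay out, Accommodate)

(Enter, Fight): Country 2 prefers Accommodate (-4 > -6) — not an equilibrium.
(Enter, Accommodate): Country 1 prefers Stay out (1 > -2) — not an equilibrium.
(Stay out, Fight): Country 2 prefers Accommodate (-2 > -4) — not an equilibrium.
(Stay out, Accommodate): Country 1 gets 1 ≥ -2 from Enter, and Country 2 gets -2 ≥ -4 from Fight — Nash equilibrium.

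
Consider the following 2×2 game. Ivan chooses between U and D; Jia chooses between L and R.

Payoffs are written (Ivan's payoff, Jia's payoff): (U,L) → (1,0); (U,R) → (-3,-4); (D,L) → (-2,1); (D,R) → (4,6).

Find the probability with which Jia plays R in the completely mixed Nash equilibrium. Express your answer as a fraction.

3/10

Let q be the probability that Jia plays L. In a completely mixed equilibrium, Ivan must be indifferent between U and D.
Ivan's expected payoff from U is q − 3(1−q); from D it is −2q + 4(1−q).
Setting these equal: 4q − 3 = −6q + 4, so q = 7/10.
Therefore Jia plays R with probability 1 − 7/10 = 3/10.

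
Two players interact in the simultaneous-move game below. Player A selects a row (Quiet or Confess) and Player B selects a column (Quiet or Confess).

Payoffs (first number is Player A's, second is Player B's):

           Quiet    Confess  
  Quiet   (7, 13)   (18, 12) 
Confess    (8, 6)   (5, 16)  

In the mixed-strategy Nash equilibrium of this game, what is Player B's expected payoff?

First find x, the probability Player A plays Quiet, from Player B's indifference between Quiet and Confess: 13x + 6(1−x) = 12x + 16(1−x), giving x = 10/11.
Since Player B is indifferent in equilibrium, Player B's expected payoff equals the payoff from either column against (10/11, 1/11). Using Quiet: 13(10/11) + 6(1/11) = 136/11.

136/11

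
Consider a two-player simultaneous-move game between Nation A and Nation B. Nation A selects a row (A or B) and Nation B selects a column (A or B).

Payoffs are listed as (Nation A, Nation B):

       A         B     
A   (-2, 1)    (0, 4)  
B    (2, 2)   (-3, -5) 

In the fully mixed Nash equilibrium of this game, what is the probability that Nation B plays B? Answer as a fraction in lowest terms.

4/7

Let y be the probability that Nation B plays A. In a completely mixed equilibrium, Nation A must be indifferent between A and B.
Nation A's expected payoff from A is −2y; from B it is 2y − 3(1−y).
Setting these equal: −2y = 5y − 3, so y = 3/7.
Therefore Nation B plays B with probability 1 − 3/7 = 4/7.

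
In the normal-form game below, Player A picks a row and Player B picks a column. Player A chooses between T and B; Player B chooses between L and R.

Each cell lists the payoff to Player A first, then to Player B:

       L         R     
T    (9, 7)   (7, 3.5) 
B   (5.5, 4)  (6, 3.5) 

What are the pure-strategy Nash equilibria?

(T, L)

(T, L): Player A gets 9 ≥ 5.5 from B, and Player B gets 7 ≥ 3.5 from R — Nash equilibrium.
(T, R): Player B prefers L (7 > 3.5) — not an equilibrium.
(B, L): Player A prefers T (9 > 5.5) — not an equilibrium.
(B, R): Player A prefers T (7 > 6); Player B prefers L (4 > 3.5) — not an equilibrium.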